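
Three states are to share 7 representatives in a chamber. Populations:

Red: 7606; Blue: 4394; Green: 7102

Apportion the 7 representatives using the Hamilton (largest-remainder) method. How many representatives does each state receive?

Red=3, Blue=2, Green=2

The standard divisor is 19102/7 ≈ 2728.857.
Standard quotas: Red 2.7872, Blue 1.6102, Green 2.6026.
Lower quotas: Red 2, Blue 1, Green 2 (sum 5, leaving 2 seats).
Remainders in descending order: Red 0.7872, Blue 0.6102, Green 0.6026.
The surplus seats go to Red, Blue.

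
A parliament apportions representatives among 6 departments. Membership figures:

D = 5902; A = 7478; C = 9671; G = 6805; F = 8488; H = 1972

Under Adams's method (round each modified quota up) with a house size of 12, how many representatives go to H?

1

Standard divisor 40316/12 ≈ 3359.667; standard quotas: D 1.757, A 2.226, C 2.879, G 2.025, F 2.526, H 0.587.
Rounding up gives 2, 3, 3, 3, 3, 1 = 15 seats, so the divisor must be adjusted.
With modified divisor 4500: modified quotas D 1.312, A 1.662, C 2.149, G 1.512, F 1.886, H 0.438.
Rounding up: D 2, A 2, C 3, G 2, F 2, H 1 (total 12).
H receives 1.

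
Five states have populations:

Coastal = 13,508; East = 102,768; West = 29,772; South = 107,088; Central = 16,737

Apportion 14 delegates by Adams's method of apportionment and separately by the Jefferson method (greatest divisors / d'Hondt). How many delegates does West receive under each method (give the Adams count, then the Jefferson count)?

2 and 1

Adams: Coastal 1, East 5, West 2, South 5, Central 1.
Jefferson: Coastal 0, East 6, West 1, South 6, Central 1.
West gets 2 under Adams and 1 under Jefferson.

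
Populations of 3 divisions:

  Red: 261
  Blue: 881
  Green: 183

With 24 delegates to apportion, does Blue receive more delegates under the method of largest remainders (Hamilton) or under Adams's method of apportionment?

Hamilton

Hamilton: Red 5, Blue 16, Green 3.
Adams: Red 5, Blue 15, Green 4.
Blue gets 16 under Hamilton and 15 under Adams.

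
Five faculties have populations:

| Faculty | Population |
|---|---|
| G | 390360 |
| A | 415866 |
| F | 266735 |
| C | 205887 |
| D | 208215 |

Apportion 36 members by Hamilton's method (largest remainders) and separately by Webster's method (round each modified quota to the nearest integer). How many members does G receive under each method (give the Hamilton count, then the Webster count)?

9 and 10

Hamilton: G 9, A 10, F 7, C 5, D 5.
Webster: G 10, A 10, F 6, C 5, D 5.
G gets 9 under Hamilton and 10 under Webster.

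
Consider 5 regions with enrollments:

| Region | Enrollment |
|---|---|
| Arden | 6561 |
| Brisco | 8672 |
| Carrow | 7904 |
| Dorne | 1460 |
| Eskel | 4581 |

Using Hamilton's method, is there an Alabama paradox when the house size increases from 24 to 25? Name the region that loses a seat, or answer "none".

At 24 seats: Arden 5, Brisco 7, Carrow 7, Dorne 1, Eskel 4.
At 25 seats: Arden 6, Brisco 7, Carrow 7, Dorne 1, Eskel 4.
No region's allocation decreased.

none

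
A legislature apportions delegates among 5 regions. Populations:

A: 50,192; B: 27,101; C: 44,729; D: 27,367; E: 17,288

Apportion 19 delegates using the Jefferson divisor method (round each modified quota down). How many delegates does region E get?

Standard divisor 166677/19 ≈ 8772.474; standard quotas: A 5.722, B 3.089, C 5.099, D 3.120, E 1.971.
Rounding down gives 5, 3, 5, 3, 1 = 17 seats, so the divisor must be adjusted.
With modified divisor 7900: modified quotas A 6.353, B 3.431, C 5.662, D 3.464, E 2.188.
Rounding down: A 6, B 3, C 5, D 3, E 2 (total 19).
E receives 2.

2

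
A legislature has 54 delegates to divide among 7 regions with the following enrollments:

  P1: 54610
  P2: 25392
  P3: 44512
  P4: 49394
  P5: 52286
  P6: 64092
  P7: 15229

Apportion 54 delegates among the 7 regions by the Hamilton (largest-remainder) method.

P1 10; P2 4; P3 8; P4 9; P5 9; P6 11; P7 3

Total 305515; standard divisor 305515/54 ≈ 5657.685.
Standard quotas: P1 9.6524, P2 4.4881, P3 7.8675, P4 8.7304, P5 9.2416, P6 11.3283, P7 2.6917.
Lower quotas: P1 9, P2 4, P3 7, P4 8, P5 9, P6 11, P7 2 (sum 50, leaving 4 seats).
Remainders in descending order: P3 0.8675, P4 0.7304, P7 0.6917, P1 0.6524, P2 0.4881, P6 0.3283, P5 0.2416.
Largest remainders: P3, P4, P7, P1 receive the extra seats.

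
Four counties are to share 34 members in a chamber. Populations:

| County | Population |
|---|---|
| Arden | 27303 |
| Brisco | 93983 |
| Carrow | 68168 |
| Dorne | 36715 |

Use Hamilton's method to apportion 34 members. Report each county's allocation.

Arden: 4, Brisco: 14, Carrow: 10, Dorne: 6

Standard divisor: 226169 ÷ 34 ≈ 6652.029.
Standard quotas: Arden 4.1045, Brisco 14.1285, Carrow 10.2477, Dorne 5.5194.
Lower quotas: Arden 4, Brisco 14, Carrow 10, Dorne 5 (sum 33, leaving 1 seat).
Remainders in descending order: Dorne 0.5194, Carrow 0.2477, Brisco 0.1285, Arden 0.1045.
Largest remainder: Dorne receives the extra seat.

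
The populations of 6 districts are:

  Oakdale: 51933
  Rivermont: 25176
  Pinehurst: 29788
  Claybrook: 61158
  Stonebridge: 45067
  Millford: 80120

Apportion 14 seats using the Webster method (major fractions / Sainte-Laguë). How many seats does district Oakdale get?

Standard divisor 293242/14 ≈ 20945.857; standard quotas: Oakdale 2.479, Rivermont 1.202, Pinehurst 1.422, Claybrook 2.920, Stonebridge 2.152, Millford 3.825.
Rounding to the nearest integer gives 2, 1, 1, 3, 2, 4 = 13 seats, so the divisor must be adjusted.
With modified divisor 20300: modified quotas Oakdale 2.558, Rivermont 1.240, Pinehurst 1.467, Claybrook 3.013, Stonebridge 2.220, Millford 3.947.
Rounding to the nearest integer: Oakdale 3, Rivermont 1, Pinehurst 1, Claybrook 3, Stonebridge 2, Millford 4 (total 14).
Oakdale receives 3.

3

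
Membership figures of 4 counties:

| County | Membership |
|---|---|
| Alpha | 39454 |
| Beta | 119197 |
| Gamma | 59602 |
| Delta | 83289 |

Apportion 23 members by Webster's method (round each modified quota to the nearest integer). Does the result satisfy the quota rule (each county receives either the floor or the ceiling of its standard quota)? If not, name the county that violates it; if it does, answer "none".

none

Standard quotas: Alpha 3.009, Beta 9.092, Gamma 4.546, Delta 6.353.
Webster allocation: Alpha 3, Beta 9, Gamma 5, Delta 6.
Every allocation lies between the lower and upper quota.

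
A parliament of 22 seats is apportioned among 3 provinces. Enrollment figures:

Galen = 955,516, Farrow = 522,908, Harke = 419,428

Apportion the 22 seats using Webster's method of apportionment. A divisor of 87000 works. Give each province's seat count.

With modified divisor 87000: modified quotas Galen 10.983, Farrow 6.010, Harke 4.821.
Rounding to the nearest integer: Galen 11, Farrow 6, Harke 5 (total 22).

Galen 11; Farrow 6; Harke 5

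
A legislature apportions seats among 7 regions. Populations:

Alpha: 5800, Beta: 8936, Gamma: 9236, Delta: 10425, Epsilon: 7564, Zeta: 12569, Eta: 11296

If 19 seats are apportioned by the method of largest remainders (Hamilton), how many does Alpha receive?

Total 65826; standard divisor 65826/19 ≈ 3464.526.
Standard quotas: Alpha 1.6741, Beta 2.5793, Gamma 2.6659, Delta 3.0091, Epsilon 2.1833, Zeta 3.6279, Eta 3.2605.
Lower quotas: Alpha 1, Beta 2, Gamma 2, Delta 3, Epsilon 2, Zeta 3, Eta 3 (sum 16, leaving 3 seats).
Remainders in descending order: Alpha 0.6741, Gamma 0.6659, Zeta 0.6279, Beta 0.5793, Eta 0.2605, Epsilon 0.1833, Delta 0.0091.
The surplus seats go to Alpha, Gamma, Zeta.
Alpha receives 2.

2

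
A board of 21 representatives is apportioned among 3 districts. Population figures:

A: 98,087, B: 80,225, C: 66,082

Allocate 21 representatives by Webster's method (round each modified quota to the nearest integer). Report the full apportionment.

Standard divisor 244394/21 ≈ 11637.81; standard quotas: A 8.428, B 6.893, C 5.678.
Rounding to the nearest integer gives A 8, B 7, C 6 — total 21, matching the house size, so no adjustment is needed.

A: 8, B: 7, C: 6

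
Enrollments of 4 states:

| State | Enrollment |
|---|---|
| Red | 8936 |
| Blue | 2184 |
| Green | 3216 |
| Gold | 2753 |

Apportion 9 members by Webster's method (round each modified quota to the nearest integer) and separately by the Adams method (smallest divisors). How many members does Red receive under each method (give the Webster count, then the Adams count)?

5 and 4

Webster: Red 5, Blue 1, Green 2, Gold 1.
Adams: Red 4, Blue 1, Green 2, Gold 2.
Red gets 5 under Webster and 4 under Adams.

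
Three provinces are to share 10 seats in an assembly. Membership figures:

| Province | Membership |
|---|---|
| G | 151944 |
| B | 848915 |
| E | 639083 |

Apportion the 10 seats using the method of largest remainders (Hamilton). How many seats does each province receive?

Standard divisor: 1639942 ÷ 10 ≈ 163994.2.
Standard quotas: G 0.9265, B 5.1765, E 3.8970.
Lower quotas: G 0, B 5, E 3 (sum 8, leaving 2 seats).
Remainders in descending order: G 0.9265, E 0.8970, B 0.1765.
The surplus seats go to G, E.

G=1, B=5, E=4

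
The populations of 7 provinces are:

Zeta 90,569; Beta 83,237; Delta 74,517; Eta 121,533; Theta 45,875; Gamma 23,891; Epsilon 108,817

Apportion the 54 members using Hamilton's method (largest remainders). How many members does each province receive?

Zeta 9; Beta 8; Delta 7; Eta 12; Theta 5; Gamma 2; Epsilon 11

Total 548439; standard divisor 548439/54 ≈ 10156.278.
Standard quotas: Zeta 8.9175, Beta 8.1956, Delta 7.3370, Eta 11.9663, Theta 4.5169, Gamma 2.3523, Epsilon 10.7143.
Lower quotas: Zeta 8, Beta 8, Delta 7, Eta 11, Theta 4, Gamma 2, Epsilon 10 (sum 50, leaving 4 seats).
Remainders in descending order: Eta 0.9663, Zeta 0.9175, Epsilon 0.7143, Theta 0.5169, Gamma 0.3523, Delta 0.3370, Beta 0.1956.
Largest remainders: Eta, Zeta, Epsilon, Theta receive the extra seats.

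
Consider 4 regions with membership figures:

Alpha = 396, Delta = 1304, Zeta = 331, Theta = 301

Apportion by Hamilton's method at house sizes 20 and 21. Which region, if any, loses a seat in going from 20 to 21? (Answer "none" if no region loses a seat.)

none

At 20 seats: Alpha 3, Delta 11, Zeta 3, Theta 3.
At 21 seats: Alpha 3, Delta 12, Zeta 3, Theta 3.
No region's allocation decreased.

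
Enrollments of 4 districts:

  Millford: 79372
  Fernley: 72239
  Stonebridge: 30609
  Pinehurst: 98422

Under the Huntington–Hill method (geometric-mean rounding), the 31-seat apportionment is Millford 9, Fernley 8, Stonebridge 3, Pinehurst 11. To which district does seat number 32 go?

Stonebridge

Priority for the next seat is population ÷ (√(s·(s+1))).
Priorities: Millford 8366.543, Fernley 8513.448, Stonebridge 8836.057, Pinehurst 8566.536.
Highest priority: Stonebridge.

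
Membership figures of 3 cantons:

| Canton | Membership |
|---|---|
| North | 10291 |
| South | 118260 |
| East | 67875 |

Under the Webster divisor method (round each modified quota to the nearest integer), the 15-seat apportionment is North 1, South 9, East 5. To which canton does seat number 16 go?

South

Priority for the next seat is population ÷ (current seats + 0.5).
Priorities: North 6860.667, South 12448.421, East 12340.909.
Highest priority: South.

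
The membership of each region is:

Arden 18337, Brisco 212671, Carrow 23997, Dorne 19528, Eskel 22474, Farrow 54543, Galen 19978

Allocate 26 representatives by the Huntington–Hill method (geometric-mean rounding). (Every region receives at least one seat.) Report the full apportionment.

Arden=1, Brisco=15, Carrow=2, Dorne=1, Eskel=2, Farrow=4, Galen=1

With divisor 14401: modified quotas Arden 1.273, Brisco 14.768, Carrow 1.666, Dorne 1.356, Eskel 1.561, Farrow 3.787, Galen 1.387.
Geometric-mean thresholds: Arden √(1·2)=1.414, Brisco √(14·15)=14.491, Carrow √(1·2)=1.414, Dorne √(1·2)=1.414, Eskel √(1·2)=1.414, Farrow √(3·4)=3.464, Galen √(1·2)=1.414.
Each quota rounded against its threshold gives Arden 1, Brisco 15, Carrow 2, Dorne 1, Eskel 2, Farrow 4, Galen 1 (total 26).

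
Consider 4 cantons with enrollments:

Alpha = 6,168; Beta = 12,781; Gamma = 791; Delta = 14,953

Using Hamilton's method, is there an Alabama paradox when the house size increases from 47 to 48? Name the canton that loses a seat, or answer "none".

Alpha

At 47 seats: Alpha 9, Beta 17, Gamma 1, Delta 20.
At 48 seats: Alpha 8, Beta 18, Gamma 1, Delta 21.
Alpha drops from 9 to 8.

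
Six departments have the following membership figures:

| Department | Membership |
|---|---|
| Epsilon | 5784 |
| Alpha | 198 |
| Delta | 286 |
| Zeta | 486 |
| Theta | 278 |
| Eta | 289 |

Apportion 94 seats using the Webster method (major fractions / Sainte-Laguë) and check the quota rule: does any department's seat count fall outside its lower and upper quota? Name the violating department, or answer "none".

Epsilon

Standard quotas: Epsilon 74.265, Alpha 2.542, Delta 3.672, Zeta 6.240, Theta 3.569, Eta 3.711.
Webster allocation: Epsilon 73, Alpha 3, Delta 4, Zeta 6, Theta 4, Eta 4.
Epsilon has quota 74.265 (lower 74, upper 75) but receives 73 — outside the quota interval.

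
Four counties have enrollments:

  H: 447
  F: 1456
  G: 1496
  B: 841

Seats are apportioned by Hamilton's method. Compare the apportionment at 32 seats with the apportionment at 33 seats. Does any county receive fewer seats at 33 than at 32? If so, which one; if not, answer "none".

H

At 32 seats: H 4, F 11, G 11, B 6.
At 33 seats: H 3, F 11, G 12, B 7.
H drops from 4 to 3.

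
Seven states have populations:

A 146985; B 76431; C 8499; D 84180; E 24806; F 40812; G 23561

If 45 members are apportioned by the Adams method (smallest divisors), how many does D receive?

9

Standard divisor 405274/45 ≈ 9006.089; standard quotas: A 16.321, B 8.487, C 0.944, D 9.347, E 2.754, F 4.532, G 2.616.
Rounding up gives 17, 9, 1, 10, 3, 5, 3 = 48 seats, so the divisor must be adjusted.
With modified divisor 9700: modified quotas A 15.153, B 7.879, C 0.876, D 8.678, E 2.557, F 4.207, G 2.429.
Rounding up: A 16, B 8, C 1, D 9, E 3, F 5, G 3 (total 45).
D receives 9.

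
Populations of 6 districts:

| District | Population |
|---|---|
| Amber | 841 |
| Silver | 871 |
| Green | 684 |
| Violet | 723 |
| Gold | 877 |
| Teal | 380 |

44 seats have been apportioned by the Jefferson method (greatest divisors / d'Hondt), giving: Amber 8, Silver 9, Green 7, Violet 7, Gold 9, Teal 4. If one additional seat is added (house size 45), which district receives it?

Priority for the next seat is population ÷ (current seats + 1).
Priorities: Amber 93.444, Silver 87.100, Green 85.500, Violet 90.375, Gold 87.700, Teal 76.000.
Highest priority: Amber.

Amber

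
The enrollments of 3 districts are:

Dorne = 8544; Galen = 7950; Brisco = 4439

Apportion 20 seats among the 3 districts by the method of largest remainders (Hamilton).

Dorne 8, Galen 8, Brisco 4

The standard divisor is 20933/20 ≈ 1046.65.
Standard quotas: Dorne 8.1632, Galen 7.5957, Brisco 4.2412.
Lower quotas: Dorne 8, Galen 7, Brisco 4 (sum 19, leaving 1 seat).
Remainders in descending order: Galen 0.5957, Brisco 0.2412, Dorne 0.1632.
Largest remainder: Galen receives the extra seat.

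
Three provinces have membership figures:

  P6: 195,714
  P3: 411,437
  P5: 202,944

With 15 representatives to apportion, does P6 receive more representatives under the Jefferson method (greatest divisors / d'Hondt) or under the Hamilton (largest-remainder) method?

Jefferson: P6 3, P3 8, P5 4.
Hamilton: P6 4, P3 7, P5 4.
P6 gets 3 under Jefferson and 4 under Hamilton.

Hamilton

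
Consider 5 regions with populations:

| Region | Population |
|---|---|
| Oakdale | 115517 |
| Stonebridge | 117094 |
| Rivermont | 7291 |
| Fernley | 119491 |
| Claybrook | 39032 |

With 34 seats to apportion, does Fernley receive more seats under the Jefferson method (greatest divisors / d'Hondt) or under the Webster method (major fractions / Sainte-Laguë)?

Jefferson: Oakdale 10, Stonebridge 10, Rivermont 0, Fernley 11, Claybrook 3.
Webster: Oakdale 10, Stonebridge 10, Rivermont 1, Fernley 10, Claybrook 3.
Fernley gets 11 under Jefferson and 10 under Webster.

Jefferson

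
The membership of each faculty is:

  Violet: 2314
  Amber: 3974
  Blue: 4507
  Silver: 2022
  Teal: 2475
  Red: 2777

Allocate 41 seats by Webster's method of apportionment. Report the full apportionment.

Violet: 5; Amber: 9; Blue: 10; Silver: 5; Teal: 6; Red: 6

Standard divisor 18069/41 ≈ 440.707; standard quotas: Violet 5.251, Amber 9.017, Blue 10.227, Silver 4.588, Teal 5.616, Red 6.301.
Rounding to the nearest integer gives Violet 5, Amber 9, Blue 10, Silver 5, Teal 6, Red 6 — total 41, matching the house size, so no adjustment is needed.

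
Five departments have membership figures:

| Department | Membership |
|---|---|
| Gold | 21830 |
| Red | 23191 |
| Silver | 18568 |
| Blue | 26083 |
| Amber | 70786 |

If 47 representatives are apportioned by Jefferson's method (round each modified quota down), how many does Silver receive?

5

Standard divisor 160458/47 ≈ 3414; standard quotas: Gold 6.394, Red 6.793, Silver 5.439, Blue 7.640, Amber 20.734.
Rounding down gives 6, 6, 5, 7, 20 = 44 seats, so the divisor must be adjusted.
With modified divisor 3240: modified quotas Gold 6.738, Red 7.158, Silver 5.731, Blue 8.050, Amber 21.848.
Rounding down: Gold 6, Red 7, Silver 5, Blue 8, Amber 21 (total 47).
Silver receives 5.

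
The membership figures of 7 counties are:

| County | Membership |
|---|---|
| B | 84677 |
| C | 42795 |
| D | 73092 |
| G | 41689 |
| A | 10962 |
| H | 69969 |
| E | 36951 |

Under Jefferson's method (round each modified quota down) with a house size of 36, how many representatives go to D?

7

Standard divisor 360135/36 ≈ 10003.75; standard quotas: B 8.465, C 4.278, D 7.306, G 4.167, A 1.096, H 6.994, E 3.694.
Rounding down gives 8, 4, 7, 4, 1, 6, 3 = 33 seats, so the divisor must be adjusted.
With modified divisor 9190: modified quotas B 9.214, C 4.657, D 7.953, G 4.536, A 1.193, H 7.614, E 4.021.
Rounding down: B 9, C 4, D 7, G 4, A 1, H 7, E 4 (total 36).
D receives 7.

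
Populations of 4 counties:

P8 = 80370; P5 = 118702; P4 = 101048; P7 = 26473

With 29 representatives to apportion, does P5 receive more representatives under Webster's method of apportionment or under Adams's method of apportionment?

Webster: P8 7, P5 11, P4 9, P7 2.
Adams: P8 7, P5 10, P4 9, P7 3.
P5 gets 11 under Webster and 10 under Adams.

Webster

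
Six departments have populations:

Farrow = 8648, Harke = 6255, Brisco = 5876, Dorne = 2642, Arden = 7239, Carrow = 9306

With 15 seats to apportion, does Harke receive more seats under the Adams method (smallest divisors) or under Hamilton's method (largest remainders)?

Adams

Adams: Farrow 3, Harke 3, Brisco 2, Dorne 1, Arden 3, Carrow 3.
Hamilton: Farrow 3, Harke 2, Brisco 2, Dorne 1, Arden 3, Carrow 4.
Harke gets 3 under Adams and 2 under Hamilton.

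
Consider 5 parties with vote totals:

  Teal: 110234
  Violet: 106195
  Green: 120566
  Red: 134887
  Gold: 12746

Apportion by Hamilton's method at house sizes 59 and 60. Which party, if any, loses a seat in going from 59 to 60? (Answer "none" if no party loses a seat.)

At 59 seats: Teal 13, Violet 13, Green 15, Red 16, Gold 2.
At 60 seats: Teal 14, Violet 13, Green 15, Red 17, Gold 1.
Gold drops from 2 to 1.

Gold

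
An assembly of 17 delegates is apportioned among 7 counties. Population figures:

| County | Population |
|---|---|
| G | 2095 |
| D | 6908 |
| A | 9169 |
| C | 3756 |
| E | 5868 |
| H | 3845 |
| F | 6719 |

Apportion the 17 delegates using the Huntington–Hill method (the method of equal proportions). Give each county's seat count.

G=1, D=3, A=4, C=2, E=2, H=2, F=3

With divisor 2521: modified quotas G 0.831, D 2.740, A 3.637, C 1.490, E 2.328, H 1.525, F 2.665.
Geometric-mean thresholds: G (min 1), D √(2·3)=2.449, A √(3·4)=3.464, C √(1·2)=1.414, E √(2·3)=2.449, H √(1·2)=1.414, F √(2·3)=2.449.
Each quota rounded against its threshold gives G 1, D 3, A 4, C 2, E 2, H 2, F 3 (total 17).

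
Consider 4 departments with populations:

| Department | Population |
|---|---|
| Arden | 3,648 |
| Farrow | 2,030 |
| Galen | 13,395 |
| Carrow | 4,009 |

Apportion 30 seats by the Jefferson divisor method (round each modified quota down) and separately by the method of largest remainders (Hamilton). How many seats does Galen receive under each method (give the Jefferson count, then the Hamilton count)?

18 and 17

Jefferson: Arden 5, Farrow 2, Galen 18, Carrow 5.
Hamilton: Arden 5, Farrow 3, Galen 17, Carrow 5.
Galen gets 18 under Jefferson and 17 under Hamilton.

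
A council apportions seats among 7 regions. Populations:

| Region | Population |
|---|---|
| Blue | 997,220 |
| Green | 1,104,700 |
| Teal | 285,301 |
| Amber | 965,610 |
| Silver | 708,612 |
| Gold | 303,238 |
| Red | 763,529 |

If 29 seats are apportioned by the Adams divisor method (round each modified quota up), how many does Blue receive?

6

Standard divisor 5128210/29 ≈ 176834.828; standard quotas: Blue 5.639, Green 6.247, Teal 1.613, Amber 5.461, Silver 4.007, Gold 1.715, Red 4.318.
Rounding up gives 6, 7, 2, 6, 5, 2, 5 = 33 seats, so the divisor must be adjusted.
With modified divisor 196300: modified quotas Blue 5.080, Green 5.628, Teal 1.453, Amber 4.919, Silver 3.610, Gold 1.545, Red 3.890.
Rounding up: Blue 6, Green 6, Teal 2, Amber 5, Silver 4, Gold 2, Red 4 (total 29).
Blue receives 6.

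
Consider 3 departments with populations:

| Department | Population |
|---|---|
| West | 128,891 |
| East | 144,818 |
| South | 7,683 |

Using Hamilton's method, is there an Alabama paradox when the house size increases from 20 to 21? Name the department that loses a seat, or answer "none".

South

At 20 seats: West 9, East 10, South 1.
At 21 seats: West 10, East 11, South 0.
South drops from 1 to 0.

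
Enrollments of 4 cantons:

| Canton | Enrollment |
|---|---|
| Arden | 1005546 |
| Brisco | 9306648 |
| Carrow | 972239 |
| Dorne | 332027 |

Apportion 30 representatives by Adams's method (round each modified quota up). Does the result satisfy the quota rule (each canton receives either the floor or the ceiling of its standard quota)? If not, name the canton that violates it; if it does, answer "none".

Brisco

Standard quotas: Arden 2.597, Brisco 24.035, Carrow 2.511, Dorne 0.857.
Adams allocation: Arden 3, Brisco 23, Carrow 3, Dorne 1.
Brisco has quota 24.035 (lower 24, upper 25) but receives 23 — outside the quota interval.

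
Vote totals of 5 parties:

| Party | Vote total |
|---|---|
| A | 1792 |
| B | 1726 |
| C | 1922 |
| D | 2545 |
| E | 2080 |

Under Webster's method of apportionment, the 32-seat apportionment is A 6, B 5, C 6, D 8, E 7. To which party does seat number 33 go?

B

Priority for the next seat is population ÷ (current seats + 0.5).
Priorities: A 275.692, B 313.818, C 295.692, D 299.412, E 277.333.
Highest priority: B.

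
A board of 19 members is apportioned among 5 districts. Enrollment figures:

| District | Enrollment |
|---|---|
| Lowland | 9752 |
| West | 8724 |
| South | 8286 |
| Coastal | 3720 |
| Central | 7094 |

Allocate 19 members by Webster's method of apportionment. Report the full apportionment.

Standard divisor 37576/19 ≈ 1977.684; standard quotas: Lowland 4.931, West 4.411, South 4.190, Coastal 1.881, Central 3.587.
Rounding to the nearest integer gives Lowland 5, West 4, South 4, Coastal 2, Central 4 — total 19, matching the house size, so no adjustment is needed.

Lowland 5; West 4; South 4; Coastal 2; Central 4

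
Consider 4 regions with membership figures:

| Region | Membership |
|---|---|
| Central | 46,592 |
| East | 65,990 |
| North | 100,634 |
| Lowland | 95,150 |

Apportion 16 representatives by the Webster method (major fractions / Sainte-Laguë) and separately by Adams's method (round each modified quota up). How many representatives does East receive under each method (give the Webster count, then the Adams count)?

Webster: Central 2, East 4, North 5, Lowland 5.
Adams: Central 3, East 3, North 5, Lowland 5.
East gets 4 under Webster and 3 under Adams.

4 and 3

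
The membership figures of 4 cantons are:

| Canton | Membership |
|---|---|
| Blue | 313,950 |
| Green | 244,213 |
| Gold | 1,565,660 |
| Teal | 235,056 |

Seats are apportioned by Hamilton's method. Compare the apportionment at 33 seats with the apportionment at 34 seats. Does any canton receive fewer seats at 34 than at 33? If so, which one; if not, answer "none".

Green

At 33 seats: Blue 4, Green 4, Gold 22, Teal 3.
At 34 seats: Blue 5, Green 3, Gold 23, Teal 3.
Green drops from 4 to 3.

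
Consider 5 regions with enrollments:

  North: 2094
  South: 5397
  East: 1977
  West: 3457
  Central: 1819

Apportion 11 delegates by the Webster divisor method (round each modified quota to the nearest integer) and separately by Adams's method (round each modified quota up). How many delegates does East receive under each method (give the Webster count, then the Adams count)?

Webster: North 2, South 4, East 1, West 3, Central 1.
Adams: North 2, South 3, East 2, West 2, Central 2.
East gets 1 under Webster and 2 under Adams.

1 and 2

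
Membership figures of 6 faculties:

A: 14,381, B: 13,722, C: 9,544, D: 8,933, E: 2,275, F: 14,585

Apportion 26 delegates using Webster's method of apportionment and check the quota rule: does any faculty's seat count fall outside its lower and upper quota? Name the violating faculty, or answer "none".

none

Standard quotas: A 5.894, B 5.624, C 3.911, D 3.661, E 0.932, F 5.977.
Webster allocation: A 6, B 5, C 4, D 4, E 1, F 6.
Every allocation lies between the lower and upper quota.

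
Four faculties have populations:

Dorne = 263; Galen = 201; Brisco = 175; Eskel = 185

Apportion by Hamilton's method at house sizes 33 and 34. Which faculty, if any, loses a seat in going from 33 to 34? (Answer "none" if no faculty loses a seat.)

none

At 33 seats: Dorne 11, Galen 8, Brisco 7, Eskel 7.
At 34 seats: Dorne 11, Galen 8, Brisco 7, Eskel 8.
No faculty's allocation decreased.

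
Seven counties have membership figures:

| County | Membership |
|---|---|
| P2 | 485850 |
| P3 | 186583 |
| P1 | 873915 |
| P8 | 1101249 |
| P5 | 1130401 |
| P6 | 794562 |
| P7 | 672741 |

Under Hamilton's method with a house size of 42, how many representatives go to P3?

2

The standard divisor is 5245301/42 ≈ 124888.119.
Standard quotas: P2 3.8903, P3 1.4940, P1 6.9976, P8 8.8179, P5 9.0513, P6 6.3622, P7 5.3867.
Lower quotas: P2 3, P3 1, P1 6, P8 8, P5 9, P6 6, P7 5 (sum 38, leaving 4 seats).
Remainders in descending order: P1 0.9976, P2 0.8903, P8 0.8179, P3 0.4940, P7 0.3867, P6 0.3622, P5 0.0513.
The surplus seats go to P1, P2, P8, P3.
P3 receives 2.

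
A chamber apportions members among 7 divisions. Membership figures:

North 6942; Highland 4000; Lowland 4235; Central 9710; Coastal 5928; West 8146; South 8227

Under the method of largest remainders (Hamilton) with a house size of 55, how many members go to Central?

11

The standard divisor is 47188/55 ≈ 857.964.
Standard quotas: North 8.0913, Highland 4.6622, Lowland 4.9361, Central 11.3175, Coastal 6.9094, West 9.4946, South 9.5890.
Lower quotas: North 8, Highland 4, Lowland 4, Central 11, Coastal 6, West 9, South 9 (sum 51, leaving 4 seats).
Remainders in descending order: Lowland 0.9361, Coastal 0.9094, Highland 0.6622, South 0.5890, West 0.4946, Central 0.3175, North 0.0913.
Largest remainders: Lowland, Coastal, Highland, South receive the extra seats.
Central receives 11.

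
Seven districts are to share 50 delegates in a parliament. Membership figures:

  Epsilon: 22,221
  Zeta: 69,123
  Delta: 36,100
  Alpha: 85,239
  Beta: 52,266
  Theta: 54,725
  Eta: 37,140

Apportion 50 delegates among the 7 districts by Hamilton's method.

The standard divisor is 356814/50 ≈ 7136.28.
Standard quotas: Epsilon 3.1138, Zeta 9.6861, Delta 5.0587, Alpha 11.9445, Beta 7.3240, Theta 7.6686, Eta 5.2044.
Lower quotas: Epsilon 3, Zeta 9, Delta 5, Alpha 11, Beta 7, Theta 7, Eta 5 (sum 47, leaving 3 seats).
Remainders in descending order: Alpha 0.9445, Zeta 0.6861, Theta 0.6686, Beta 0.3240, Eta 0.2044, Epsilon 0.1138, Delta 0.0587.
The surplus seats go to Alpha, Zeta, Theta.

Epsilon 3, Zeta 10, Delta 5, Alpha 12, Beta 7, Theta 8, Eta 5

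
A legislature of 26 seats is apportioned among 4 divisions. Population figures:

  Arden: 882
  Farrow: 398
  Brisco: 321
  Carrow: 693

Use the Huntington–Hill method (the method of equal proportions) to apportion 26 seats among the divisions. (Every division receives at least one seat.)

Arden=10; Farrow=4; Brisco=4; Carrow=8

With divisor 91: modified quotas Arden 9.692, Farrow 4.374, Brisco 3.527, Carrow 7.615.
Geometric-mean thresholds: Arden √(9·10)=9.487, Farrow √(4·5)=4.472, Brisco √(3·4)=3.464, Carrow √(7·8)=7.483.
Each quota rounded against its threshold gives Arden 10, Farrow 4, Brisco 4, Carrow 8 (total 26).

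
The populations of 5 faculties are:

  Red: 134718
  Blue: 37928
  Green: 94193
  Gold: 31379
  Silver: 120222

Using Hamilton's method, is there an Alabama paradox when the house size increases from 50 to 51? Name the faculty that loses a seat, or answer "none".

At 50 seats: Red 16, Blue 5, Green 11, Gold 4, Silver 14.
At 51 seats: Red 16, Blue 5, Green 11, Gold 4, Silver 15.
No faculty's allocation decreased.

none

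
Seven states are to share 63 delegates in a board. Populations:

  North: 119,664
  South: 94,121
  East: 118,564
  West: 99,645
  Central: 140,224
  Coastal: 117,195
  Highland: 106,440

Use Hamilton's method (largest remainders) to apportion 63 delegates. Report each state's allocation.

The standard divisor is 795853/63 ≈ 12632.587.
Standard quotas: North 9.4726, South 7.4507, East 9.3856, West 7.8879, Central 11.1002, Coastal 9.2772, Highland 8.4258.
Lower quotas: North 9, South 7, East 9, West 7, Central 11, Coastal 9, Highland 8 (sum 60, leaving 3 seats).
Remainders in descending order: West 0.8879, North 0.4726, South 0.4507, Highland 0.4258, East 0.3856, Coastal 0.2772, Central 0.1002.
Largest remainders: West, North, South receive the extra seats.

North 10, South 8, East 9, West 8, Central 11, Coastal 9, Highland 8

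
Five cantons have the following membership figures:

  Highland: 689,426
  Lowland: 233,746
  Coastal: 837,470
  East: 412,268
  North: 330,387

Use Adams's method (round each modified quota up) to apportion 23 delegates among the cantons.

Standard divisor 2503297/23 ≈ 108839; standard quotas: Highland 6.334, Lowland 2.148, Coastal 7.695, East 3.788, North 3.036.
Rounding up gives 7, 3, 8, 4, 4 = 26 seats, so the divisor must be adjusted.
With modified divisor 118300: modified quotas Highland 5.828, Lowland 1.976, Coastal 7.079, East 3.485, North 2.793.
Rounding up: Highland 6, Lowland 2, Coastal 8, East 4, North 3 (total 23).

Highland 6, Lowland 2, Coastal 8, East 4, North 3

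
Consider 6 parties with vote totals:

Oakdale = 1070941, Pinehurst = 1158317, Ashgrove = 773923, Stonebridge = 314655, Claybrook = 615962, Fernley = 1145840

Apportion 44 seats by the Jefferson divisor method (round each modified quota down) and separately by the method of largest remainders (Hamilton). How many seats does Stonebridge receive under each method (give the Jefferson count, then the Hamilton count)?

Jefferson: Oakdale 10, Pinehurst 10, Ashgrove 7, Stonebridge 2, Claybrook 5, Fernley 10.
Hamilton: Oakdale 9, Pinehurst 10, Ashgrove 7, Stonebridge 3, Claybrook 5, Fernley 10.
Stonebridge gets 2 under Jefferson and 3 under Hamilton.

2 and 3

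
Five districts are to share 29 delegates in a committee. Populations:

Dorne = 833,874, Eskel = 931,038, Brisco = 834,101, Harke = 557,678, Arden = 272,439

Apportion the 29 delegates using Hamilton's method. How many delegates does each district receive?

Standard divisor: 3429130 ÷ 29 ≈ 118245.862.
Standard quotas: Dorne 7.0520, Eskel 7.8737, Brisco 7.0540, Harke 4.7163, Arden 2.3040.
Lower quotas: Dorne 7, Eskel 7, Brisco 7, Harke 4, Arden 2 (sum 27, leaving 2 seats).
Remainders in descending order: Eskel 0.8737, Harke 0.7163, Arden 0.3040, Brisco 0.0540, Dorne 0.0520.
The surplus seats go to Eskel, Harke.

Dorne 7; Eskel 8; Brisco 7; Harke 5; Arden 2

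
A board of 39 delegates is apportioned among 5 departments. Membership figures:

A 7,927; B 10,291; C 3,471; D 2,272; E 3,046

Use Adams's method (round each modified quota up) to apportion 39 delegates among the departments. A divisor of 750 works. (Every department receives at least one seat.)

With modified divisor 750: modified quotas A 10.569, B 13.721, C 4.628, D 3.029, E 4.061.
Rounding up: A 11, B 14, C 5, D 4, E 5 (total 39).

A: 11; B: 14; C: 5; D: 4; E: 5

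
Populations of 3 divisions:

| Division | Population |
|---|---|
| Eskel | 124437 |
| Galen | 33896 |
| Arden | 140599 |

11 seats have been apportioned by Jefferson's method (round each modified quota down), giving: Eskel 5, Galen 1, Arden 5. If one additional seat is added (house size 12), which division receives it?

Arden

Priority for the next seat is population ÷ (current seats + 1).
Priorities: Eskel 20739.500, Galen 16948.000, Arden 23433.167.
Highest priority: Arden.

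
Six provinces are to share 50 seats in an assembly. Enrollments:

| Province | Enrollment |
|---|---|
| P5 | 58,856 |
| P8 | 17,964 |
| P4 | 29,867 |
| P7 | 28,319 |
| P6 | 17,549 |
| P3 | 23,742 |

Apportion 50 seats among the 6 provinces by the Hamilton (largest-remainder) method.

Total 176297; standard divisor 176297/50 ≈ 3525.94.
Standard quotas: P5 16.6923, P8 5.0948, P4 8.4706, P7 8.0316, P6 4.9771, P3 6.7335.
Lower quotas: P5 16, P8 5, P4 8, P7 8, P6 4, P3 6 (sum 47, leaving 3 seats).
Remainders in descending order: P6 0.9771, P3 0.7335, P5 0.6923, P4 0.4706, P8 0.0948, P7 0.0316.
The surplus seats go to P6, P3, P5.

P5 17; P8 5; P4 8; P7 8; P6 5; P3 7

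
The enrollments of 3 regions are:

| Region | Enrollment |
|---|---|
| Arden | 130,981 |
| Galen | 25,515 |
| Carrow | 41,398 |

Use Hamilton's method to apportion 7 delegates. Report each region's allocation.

Arden=5, Galen=1, Carrow=1

Standard divisor: 197894 ÷ 7 ≈ 28270.571.
Standard quotas: Arden 4.6331, Galen 0.9025, Carrow 1.4643.
Lower quotas: Arden 4, Galen 0, Carrow 1 (sum 5, leaving 2 seats).
Remainders in descending order: Galen 0.9025, Arden 0.6331, Carrow 0.4643.
Largest remainders: Galen, Arden receive the extra seats.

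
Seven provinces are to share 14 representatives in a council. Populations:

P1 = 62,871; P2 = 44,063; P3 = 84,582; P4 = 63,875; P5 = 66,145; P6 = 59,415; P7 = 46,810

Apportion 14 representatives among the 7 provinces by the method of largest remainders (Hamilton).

P1: 2, P2: 1, P3: 3, P4: 2, P5: 2, P6: 2, P7: 2

The standard divisor is 427761/14 ≈ 30554.357.
Standard quotas: P1 2.0577, P2 1.4421, P3 2.7682, P4 2.0905, P5 2.1648, P6 1.9446, P7 1.5320.
Lower quotas: P1 2, P2 1, P3 2, P4 2, P5 2, P6 1, P7 1 (sum 11, leaving 3 seats).
Remainders in descending order: P6 0.9446, P3 0.7682, P7 0.5320, P2 0.4421, P5 0.1648, P4 0.0905, P1 0.0577.
Largest remainders: P6, P3, P7 receive the extra seats.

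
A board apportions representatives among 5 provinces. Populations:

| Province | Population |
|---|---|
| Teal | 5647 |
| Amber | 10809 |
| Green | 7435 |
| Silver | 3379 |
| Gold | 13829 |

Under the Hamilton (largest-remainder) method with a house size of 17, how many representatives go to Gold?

6

Standard divisor: 41099 ÷ 17 ≈ 2417.588.
Standard quotas: Teal 2.3358, Amber 4.4710, Green 3.0754, Silver 1.3977, Gold 5.7202.
Lower quotas: Teal 2, Amber 4, Green 3, Silver 1, Gold 5 (sum 15, leaving 2 seats).
Remainders in descending order: Gold 0.7202, Amber 0.4710, Silver 0.3977, Teal 0.3358, Green 0.0754.
The surplus seats go to Gold, Amber.
Gold receives 6.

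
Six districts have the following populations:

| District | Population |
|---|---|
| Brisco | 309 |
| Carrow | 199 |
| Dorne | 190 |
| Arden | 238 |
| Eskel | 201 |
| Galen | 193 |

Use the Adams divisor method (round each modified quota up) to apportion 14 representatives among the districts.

Standard divisor 1330/14 ≈ 95; standard quotas: Brisco 3.253, Carrow 2.095, Dorne 2.000, Arden 2.505, Eskel 2.116, Galen 2.032.
Rounding up gives 4, 3, 2, 3, 3, 3 = 18 seats, so the divisor must be adjusted.
With modified divisor 110: modified quotas Brisco 2.809, Carrow 1.809, Dorne 1.727, Arden 2.164, Eskel 1.827, Galen 1.755.
Rounding up: Brisco 3, Carrow 2, Dorne 2, Arden 3, Eskel 2, Galen 2 (total 14).

Brisco: 3, Carrow: 2, Dorne: 2, Arden: 3, Eskel: 2, Galen: 2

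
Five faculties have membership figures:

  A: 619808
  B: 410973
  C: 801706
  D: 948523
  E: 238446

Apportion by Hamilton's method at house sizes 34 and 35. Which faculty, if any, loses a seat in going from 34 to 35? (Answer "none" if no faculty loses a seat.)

none

At 34 seats: A 7, B 4, C 9, D 11, E 3.
At 35 seats: A 7, B 5, C 9, D 11, E 3.
No faculty's allocation decreased.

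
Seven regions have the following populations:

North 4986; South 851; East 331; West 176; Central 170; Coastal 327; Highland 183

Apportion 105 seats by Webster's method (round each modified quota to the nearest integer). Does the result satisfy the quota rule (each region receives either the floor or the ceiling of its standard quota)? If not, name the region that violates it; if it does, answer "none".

Standard quotas: North 74.534, South 12.721, East 4.948, West 2.631, Central 2.541, Coastal 4.888, Highland 2.736.
Webster allocation: North 73, South 13, East 5, West 3, Central 3, Coastal 5, Highland 3.
North has quota 74.534 (lower 74, upper 75) but receives 73 — outside the quota interval.

North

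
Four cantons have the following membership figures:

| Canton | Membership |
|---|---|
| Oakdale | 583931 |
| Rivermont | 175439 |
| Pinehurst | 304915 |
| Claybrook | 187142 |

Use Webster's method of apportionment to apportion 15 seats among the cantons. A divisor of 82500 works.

Oakdale=7, Rivermont=2, Pinehurst=4, Claybrook=2

With modified divisor 82500: modified quotas Oakdale 7.078, Rivermont 2.127, Pinehurst 3.696, Claybrook 2.268.
Rounding to the nearest integer: Oakdale 7, Rivermont 2, Pinehurst 4, Claybrook 2 (total 15).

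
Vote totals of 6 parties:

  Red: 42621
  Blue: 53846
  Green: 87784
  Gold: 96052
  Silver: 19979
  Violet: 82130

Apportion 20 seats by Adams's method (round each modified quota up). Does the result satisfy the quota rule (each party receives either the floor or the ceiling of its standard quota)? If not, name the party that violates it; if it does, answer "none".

none

Standard quotas: Red 2.229, Blue 2.816, Green 4.591, Gold 5.023, Silver 1.045, Violet 4.295.
Adams allocation: Red 2, Blue 3, Green 5, Gold 5, Silver 1, Violet 4.
Every allocation lies between the lower and upper quota.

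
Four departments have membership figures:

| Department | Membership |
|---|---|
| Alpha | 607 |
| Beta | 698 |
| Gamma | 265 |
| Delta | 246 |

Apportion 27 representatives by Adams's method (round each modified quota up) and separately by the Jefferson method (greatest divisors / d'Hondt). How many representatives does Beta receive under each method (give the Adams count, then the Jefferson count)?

Adams: Alpha 9, Beta 10, Gamma 4, Delta 4.
Jefferson: Alpha 9, Beta 11, Gamma 4, Delta 3.
Beta gets 10 under Adams and 11 under Jefferson.

10 and 11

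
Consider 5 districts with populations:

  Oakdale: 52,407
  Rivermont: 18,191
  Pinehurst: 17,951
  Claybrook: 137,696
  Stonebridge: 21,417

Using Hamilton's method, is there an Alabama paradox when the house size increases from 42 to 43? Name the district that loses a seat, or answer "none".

At 42 seats: Oakdale 9, Rivermont 3, Pinehurst 3, Claybrook 23, Stonebridge 4.
At 43 seats: Oakdale 9, Rivermont 3, Pinehurst 3, Claybrook 24, Stonebridge 4.
No district's allocation decreased.

none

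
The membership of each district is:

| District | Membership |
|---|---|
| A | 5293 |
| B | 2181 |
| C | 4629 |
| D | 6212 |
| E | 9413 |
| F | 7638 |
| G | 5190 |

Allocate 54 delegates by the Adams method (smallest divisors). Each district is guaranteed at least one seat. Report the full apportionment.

Standard divisor 40556/54 ≈ 751.037; standard quotas: A 7.048, B 2.904, C 6.163, D 8.271, E 12.533, F 10.170, G 6.910.
Rounding up gives 8, 3, 7, 9, 13, 11, 7 = 58 seats, so the divisor must be adjusted.
With modified divisor 780: modified quotas A 6.786, B 2.796, C 5.935, D 7.964, E 12.068, F 9.792, G 6.654.
Rounding up: A 7, B 3, C 6, D 8, E 13, F 10, G 7 (total 54).

A 7, B 3, C 6, D 8, E 13, F 10, G 7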